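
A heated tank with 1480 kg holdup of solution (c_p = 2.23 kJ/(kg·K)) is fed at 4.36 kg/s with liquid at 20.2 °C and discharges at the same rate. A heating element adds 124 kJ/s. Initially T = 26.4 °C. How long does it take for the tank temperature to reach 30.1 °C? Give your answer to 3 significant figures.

282 s

Heat balance on the well-mixed liquid: M c_p dT/dt = ṁ c_p (T_in − T) + 124.
τ = M/ṁ = 339.45 s; T_ss = T_in + Q̇/(ṁ c_p) = 32.954 °C.
T(t) = T_ss + (T₀ − T_ss) e^(−t/τ). Set T = 30.1:
e^(−t/τ) = (30.1 − 32.954)/(26.4 − 32.954) = 0.43542
t = −339.45 · ln(0.43542) = 282.23 s.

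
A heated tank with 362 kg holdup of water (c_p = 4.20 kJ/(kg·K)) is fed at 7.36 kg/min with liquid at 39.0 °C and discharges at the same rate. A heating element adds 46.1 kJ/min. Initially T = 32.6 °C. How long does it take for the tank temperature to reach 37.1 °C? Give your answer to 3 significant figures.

Energy balance: M c_p dT/dt = ṁ c_p (T_in − T) + 46.1.
τ = M/ṁ = 49.185 min; T_ss = T_in + Q̇/(ṁ c_p) = 40.491 °C.
T(t) = T_ss + (T₀ − T_ss) e^(−t/τ). Set T = 37.1:
e^(−t/τ) = (37.1 − 40.491)/(32.6 − 40.491) = 0.42975
t = −49.185 · ln(0.42975) = 41.539 min.

41.5 min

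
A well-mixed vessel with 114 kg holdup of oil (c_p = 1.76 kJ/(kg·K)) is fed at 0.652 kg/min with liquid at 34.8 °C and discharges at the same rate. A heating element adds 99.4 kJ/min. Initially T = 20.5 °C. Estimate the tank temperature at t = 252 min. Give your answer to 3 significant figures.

97.5 °C

First-law balance (no shaft work): M c_p dT/dt = ṁ c_p (T_in − T) + 99.4.
Rearrange: dT/dt = (T_ss − T)/τ with τ = M/ṁ = 174.85 min and T_ss = T_in + Q̇/(ṁ c_p) = 121.42 °C.
This is linear first-order; T(t) = T_ss + (T₀ − T_ss) e^(−t/τ).
T(252) = 121.42 + (-100.92)·e^(−252/174.85) = 121.42 + (-100.92)·0.23663 = 97.541 °C.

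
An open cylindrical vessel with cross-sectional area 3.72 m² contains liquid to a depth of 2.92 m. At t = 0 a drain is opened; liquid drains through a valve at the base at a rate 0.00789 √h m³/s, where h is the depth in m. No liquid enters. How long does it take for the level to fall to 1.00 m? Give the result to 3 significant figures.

668 s

A dh/dt = −Q_out = −0.00789 √h.
This is separable: 2 d(√h)/dt = −0.00789/A, so √h = √h₀ − (0.00789/(2A)) t.
t = 2A(√h₀ − √h)/0.00789 = 2·3.72·(√2.92 − √1.00)/0.00789
  = 7.4400 × (1.7088 − 1.0000) / 0.00789 = 668.37 s.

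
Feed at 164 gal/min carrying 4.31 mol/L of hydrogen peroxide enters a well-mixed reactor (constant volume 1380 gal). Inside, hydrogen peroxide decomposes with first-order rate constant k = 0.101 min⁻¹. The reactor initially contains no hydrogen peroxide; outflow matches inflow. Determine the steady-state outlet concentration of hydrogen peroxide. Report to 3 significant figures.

Species balance: V dC/dt = Q C_in − Q C − k V C.
At steady state: 0 = Q C_in − (Q + kV) C_ss, so C_ss = Q C_in/(Q + kV).
C_ss = 164·4.31/(164 + 0.101·1380) = 706.84/303.38 = 2.3299 mol/L.

2.33 mol/L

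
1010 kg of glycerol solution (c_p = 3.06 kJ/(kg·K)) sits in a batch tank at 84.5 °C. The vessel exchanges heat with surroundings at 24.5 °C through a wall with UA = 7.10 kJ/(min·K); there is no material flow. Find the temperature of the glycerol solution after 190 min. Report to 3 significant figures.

M c_p dT/dt = −UA(T − T_amb).
dT/dt = (T_ss − T)/τ with T_ss = T_amb = 24.500 °C, τ = M c_p/UA = 1010·3.06/7.10 = 435.30 min.
Solution: T(t) = T_ss + (T₀ − T_ss) e^(−t/τ).
T(190) = 24.500 + (60.000)·0.64630 = 63.278 °C.

63.3 °C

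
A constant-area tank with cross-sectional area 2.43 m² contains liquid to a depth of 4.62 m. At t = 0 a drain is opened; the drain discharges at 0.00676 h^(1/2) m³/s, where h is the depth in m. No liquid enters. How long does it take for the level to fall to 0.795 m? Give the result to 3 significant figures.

904 s

With no inflow, A dh/dt = −0.00676 √h.
∫ h^(−1/2) dh = −(0.00676/A) ∫ dt, giving 2√h = 2√h₀ − (0.00676/A) t.
t = 2A(√h₀ − √h)/0.00676 = 2·2.43·(√4.62 − √0.795)/0.00676
  = 4.8600 × (2.1494 − 0.89163) / 0.00676 = 904.27 s.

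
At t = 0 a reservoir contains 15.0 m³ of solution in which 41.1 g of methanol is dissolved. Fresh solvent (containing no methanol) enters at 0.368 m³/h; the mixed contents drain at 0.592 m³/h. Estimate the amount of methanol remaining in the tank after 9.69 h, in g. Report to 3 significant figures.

Total volume: dV/dt = Q_in − Q_out = -0.22400 m³/h, so V(t) = 15.0 − 0.22400 t and V(9.69) = 12.829 m³.
No methanol enters, so dm/dt = −Q_out · (m/V).
Separate: dm/m = −Q_out dt/V(t) ⇒ ln(m/m₀) = −(Q_out/(Q_in−Q_out)) ln(V/V₀).
m = m₀ (V₀/V)^(Q_out/(Q_in−Q_out)) = 41.1 × (15.0/12.829)^(-2.6429) = 27.192 g.

27.2 g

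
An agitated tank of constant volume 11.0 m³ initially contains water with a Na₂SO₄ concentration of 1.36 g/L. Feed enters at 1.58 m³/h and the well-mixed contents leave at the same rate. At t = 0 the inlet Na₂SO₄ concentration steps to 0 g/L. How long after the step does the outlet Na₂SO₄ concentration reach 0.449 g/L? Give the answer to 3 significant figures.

Species balance: V dC/dt = Q(C_in − C) ⇒ τ = V/Q = 6.9620 h.
C(t) = C_in + (C₀ − C_in) e^(−t/τ). Set C = 0.449 and solve for t:
e^(−t/τ) = (C − C_in)/(C₀ − C_in) = (0.449 − 0)/(1.36 − 0) = 0.33015
t = −τ ln(…) = 6.9620 × 1.1082 = 7.7154 h.

7.72 h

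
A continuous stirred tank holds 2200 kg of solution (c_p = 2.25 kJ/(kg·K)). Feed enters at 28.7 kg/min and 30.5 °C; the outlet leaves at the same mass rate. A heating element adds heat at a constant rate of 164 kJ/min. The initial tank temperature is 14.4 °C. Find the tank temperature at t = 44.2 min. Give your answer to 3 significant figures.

22.6 °C

Heat balance on the well-mixed liquid: M c_p dT/dt = ṁ c_p (T_in − T) + 164.
τ = M/ṁ = 76.655 min; T_ss = T_in + Q̇/(ṁ c_p) = 30.5 + 164/(28.7·2.25) = 33.040 °C.
T approaches T_ss exponentially: T(t) = T_ss + (T₀ − T_ss) e^(−t/τ).
T(44.2) = 33.040 + (-18.640)·e^(−44.2/76.655) = 33.040 + (-18.640)·0.56180 = 22.568 °C.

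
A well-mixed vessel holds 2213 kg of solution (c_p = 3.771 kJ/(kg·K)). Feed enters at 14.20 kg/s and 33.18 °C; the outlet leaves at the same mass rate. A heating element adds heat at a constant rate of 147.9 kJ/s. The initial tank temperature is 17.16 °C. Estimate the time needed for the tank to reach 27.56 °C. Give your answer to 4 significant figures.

125.7 s

M c_p dT/dt = ṁ c_p (T_in − T) + Q̇.
τ = M/ṁ = 155.845 s; T_ss = T_in + Q̇/(ṁ c_p) = 35.9420 °C.
T(t) = T_ss + (T₀ − T_ss) e^(−t/τ). Set T = 27.56:
e^(−t/τ) = (27.56 − 35.9420)/(17.16 − 35.9420) = 0.446278
t = −155.845 · ln(0.446278) = 125.738 s.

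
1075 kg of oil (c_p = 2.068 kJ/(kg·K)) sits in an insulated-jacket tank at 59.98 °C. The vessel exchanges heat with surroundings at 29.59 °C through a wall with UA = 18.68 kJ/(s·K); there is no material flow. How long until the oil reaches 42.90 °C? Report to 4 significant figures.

98.25 s

Lumped-capacitance energy balance: M c_p dT/dt = UA(T_amb − T).
τ = M c_p/UA = 119.010 s; T_ss = T_amb = 29.5900 °C.
T(t) = T_ss + (T₀ − T_ss)e^(−t/τ); set T = 42.90:
t = −τ ln[(T − T_ss)/(T₀ − T_ss)] = −119.010 · ln(0.437973) = 98.2541 s.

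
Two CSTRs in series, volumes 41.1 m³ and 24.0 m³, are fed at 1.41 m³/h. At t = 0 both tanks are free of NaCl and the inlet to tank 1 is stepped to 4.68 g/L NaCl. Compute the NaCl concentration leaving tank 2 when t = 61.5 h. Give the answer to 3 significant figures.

Time constants: τᵢ = Vᵢ/Q for each well-mixed tank.
τ₁ = 41.1/1.41 = 29.149 h; τ₂ = 24.0/1.41 = 17.021 h.
Tank 1: C₁ = C_in(1 − e^(−t/τ₁)). Tank 2 (τ₁ ≠ τ₂): C₂ = C_in[1 − (τ₁ e^(−t/τ₁) − τ₂ e^(−t/τ₂))/(τ₁ − τ₂)].
At t = 61.5: e^(−t/τ₁) = 0.12126, e^(−t/τ₂) = 0.026967.
C₂ = 4.68·[1 − (29.149·0.12126 − 17.021·0.026967)/(12.128)] = 4.68·0.74641 = 3.4932 g/L.

3.49 g/L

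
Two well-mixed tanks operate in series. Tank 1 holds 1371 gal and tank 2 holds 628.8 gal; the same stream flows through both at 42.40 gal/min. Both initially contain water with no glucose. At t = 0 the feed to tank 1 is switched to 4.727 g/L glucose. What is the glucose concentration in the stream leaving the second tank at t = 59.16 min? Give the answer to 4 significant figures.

Each tank obeys Vᵢ dCᵢ/dt = Q(Cᵢ₋₁ − Cᵢ), so τᵢ = Vᵢ/Q.
τ₁ = 1371/42.40 = 32.3349 min; τ₂ = 628.8/42.40 = 14.8302 min.
Tank 1: C₁ = C_in(1 − e^(−t/τ₁)). Tank 2 (τ₁ ≠ τ₂): C₂ = C_in[1 − (τ₁ e^(−t/τ₁) − τ₂ e^(−t/τ₂))/(τ₁ − τ₂)].
At t = 59.16: e^(−t/τ₁) = 0.160477, e^(−t/τ₂) = 0.0185153.
C₂ = 4.727·[1 − (32.3349·0.160477 − 14.8302·0.0185153)/(17.5047)] = 4.727·0.719251 = 3.39990 g/L.

3.400 g/L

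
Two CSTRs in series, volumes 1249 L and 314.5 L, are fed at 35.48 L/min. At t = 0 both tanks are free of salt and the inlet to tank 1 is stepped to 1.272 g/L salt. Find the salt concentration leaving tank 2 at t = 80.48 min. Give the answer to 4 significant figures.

Each tank obeys Vᵢ dCᵢ/dt = Q(Cᵢ₋₁ − Cᵢ), so τᵢ = Vᵢ/Q.
τ₁ = 1249/35.48 = 35.2029 min; τ₂ = 314.5/35.48 = 8.86415 min.
Solving the cascade with C₁(0)=C₂(0)=0 gives C₂(t) = C_in[1 − (τ₁ e^(−t/τ₁) − τ₂ e^(−t/τ₂))/(τ₁ − τ₂)].
At t = 80.48: e^(−t/τ₁) = 0.101655, e^(−t/τ₂) = 0.000114005.
C₂ = 1.272·[1 − (35.2029·0.101655 − 8.86415·0.000114005)/(26.3388)] = 1.272·0.864172 = 1.09923 g/L.

1.099 g/L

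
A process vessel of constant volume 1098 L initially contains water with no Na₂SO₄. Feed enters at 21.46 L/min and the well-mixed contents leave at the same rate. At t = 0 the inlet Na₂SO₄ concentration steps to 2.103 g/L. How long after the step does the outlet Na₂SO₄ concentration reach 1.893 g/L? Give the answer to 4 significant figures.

Species balance: V dC/dt = Q(C_in − C) ⇒ τ = V/Q = 51.1650 min.
C(t) = C_in + (C₀ − C_in) e^(−t/τ). Set C = 1.893 and solve for t:
e^(−t/τ) = (C − C_in)/(C₀ − C_in) = (1.893 − 2.103)/(0 − 2.103) = 0.0998573
t = −τ ln(…) = 51.1650 × 2.30401 = 117.885 min.

117.9 min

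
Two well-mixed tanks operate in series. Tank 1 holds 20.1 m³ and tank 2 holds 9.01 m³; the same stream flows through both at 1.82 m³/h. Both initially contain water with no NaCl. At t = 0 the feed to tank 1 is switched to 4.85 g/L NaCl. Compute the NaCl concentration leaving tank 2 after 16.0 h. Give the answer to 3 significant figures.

Time constants: τᵢ = Vᵢ/Q for each well-mixed tank.
τ₁ = 20.1/1.82 = 11.044 h; τ₂ = 9.01/1.82 = 4.9505 h.
Tank 1: C₁ = C_in(1 − e^(−t/τ₁)). Tank 2 (τ₁ ≠ τ₂): C₂ = C_in[1 − (τ₁ e^(−t/τ₁) − τ₂ e^(−t/τ₂))/(τ₁ − τ₂)].
At t = 16.0: e^(−t/τ₁) = 0.23486, e^(−t/τ₂) = 0.039480.
C₂ = 4.85·[1 − (11.044·0.23486 − 4.9505·0.039480)/(6.0934)] = 4.85·0.60640 = 2.9410 g/L.

2.94 g/L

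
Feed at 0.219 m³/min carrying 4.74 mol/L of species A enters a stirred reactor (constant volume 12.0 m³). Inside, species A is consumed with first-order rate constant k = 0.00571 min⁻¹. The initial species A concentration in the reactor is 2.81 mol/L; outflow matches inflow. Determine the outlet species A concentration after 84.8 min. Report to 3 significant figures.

3.51 mol/L

Accumulation = in − out − consumed: V dC/dt = Q C_in − Q C − k V C.
This is linear with rate a = Q/V + k = 0.023960 min⁻¹.
C_ss = Q C_in/(Q + kV) = 3.6104 mol/L; C(t) = C_ss + (C₀ − C_ss) e^(−a t).
C(84.8) = 3.6104 + (-0.80039)·e^(−0.023960·84.8) = 3.6104 + (-0.80039)·0.13110 = 3.5055 mol/L.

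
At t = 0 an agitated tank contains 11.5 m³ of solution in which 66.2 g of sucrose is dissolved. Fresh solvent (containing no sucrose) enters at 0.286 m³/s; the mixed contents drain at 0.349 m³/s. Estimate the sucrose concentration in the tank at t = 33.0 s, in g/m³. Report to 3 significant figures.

Let m(t) be the amount of sucrose. Volume: V(t) = V₀ + (Q_in − Q_out) t = 11.5 − 0.063000 t; V(33.0) = 9.4210 m³.
No sucrose enters, so dm/dt = −Q_out · (m/V).
dm/m = −Q_out dt/(V₀ − 0.063000 t); integrating gives ln(m/m₀) = −(Q_out/(Q_in−Q_out)) ln(V/V₀).
m = m₀ (V₀/V)^(Q_out/(Q_in−Q_out)) = 66.2 × (11.5/9.4210)^(-5.5397) = 21.934 g.
C = m/V = 21.934/9.4210 = 2.3282 g/m³.

2.33 g/m³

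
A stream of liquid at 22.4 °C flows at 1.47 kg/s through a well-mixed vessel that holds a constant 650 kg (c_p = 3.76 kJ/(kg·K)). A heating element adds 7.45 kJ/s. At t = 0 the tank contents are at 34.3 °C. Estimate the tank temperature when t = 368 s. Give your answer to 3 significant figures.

28.3 °C

Energy balance: M c_p dT/dt = ṁ c_p (T_in − T) + 7.45.
τ = M/ṁ = 442.18 s; T_ss = T_in + Q̇/(ṁ c_p) = 22.4 + 7.45/(1.47·3.76) = 23.748 °C.
Solution: T(t) = T_ss + (T₀ − T_ss) e^(−t/τ).
T(368) = 23.748 + (10.552)·e^(−368/442.18) = 23.748 + (10.552)·0.43507 = 28.339 °C.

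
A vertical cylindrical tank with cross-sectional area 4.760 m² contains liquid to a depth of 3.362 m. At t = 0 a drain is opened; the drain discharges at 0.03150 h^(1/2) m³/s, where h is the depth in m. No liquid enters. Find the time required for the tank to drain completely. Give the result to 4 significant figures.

554.1 s

A dh/dt = −Q_out = −0.03150 √h.
∫ h^(−1/2) dh = −(0.03150/A) ∫ dt, giving 2√h = 2√h₀ − (0.03150/A) t.
Tank is empty when √h = 0: t_empty = 2A√h₀/0.03150.
t_empty = 2·4.760·√3.362/0.03150 = 9.52000·1.83358/0.03150 = 554.147 s.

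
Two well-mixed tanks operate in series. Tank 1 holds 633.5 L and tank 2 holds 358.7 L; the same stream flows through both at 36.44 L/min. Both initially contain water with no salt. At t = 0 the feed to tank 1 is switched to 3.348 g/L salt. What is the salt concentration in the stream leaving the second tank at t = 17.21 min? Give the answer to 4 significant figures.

1.241 g/L

Each tank obeys Vᵢ dCᵢ/dt = Q(Cᵢ₋₁ − Cᵢ), so τᵢ = Vᵢ/Q.
τ₁ = 633.5/36.44 = 17.3847 min; τ₂ = 358.7/36.44 = 9.84358 min.
Solving the cascade with C₁(0)=C₂(0)=0 gives C₂(t) = C_in[1 − (τ₁ e^(−t/τ₁) − τ₂ e^(−t/τ₂))/(τ₁ − τ₂)].
At t = 17.21: e^(−t/τ₁) = 0.371596, e^(−t/τ₂) = 0.174061.
C₂ = 3.348·[1 − (17.3847·0.371596 − 9.84358·0.174061)/(7.54116)] = 3.348·0.370560 = 1.24063 g/L.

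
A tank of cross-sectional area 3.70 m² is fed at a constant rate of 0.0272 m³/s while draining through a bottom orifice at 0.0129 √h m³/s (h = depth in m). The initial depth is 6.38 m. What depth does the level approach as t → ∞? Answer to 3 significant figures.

A dh/dt = Q_in − 0.0129 √h. Steady state requires inflow = outflow:
Q_in = 0.0129 √h_ss ⇒ √h_ss = 0.0272/0.0129 = 2.1085.
h_ss = 2.1085² = 4.4459 m. (Since h₀ = 6.38 m > h_ss, the level will fall toward this value.)

4.45 m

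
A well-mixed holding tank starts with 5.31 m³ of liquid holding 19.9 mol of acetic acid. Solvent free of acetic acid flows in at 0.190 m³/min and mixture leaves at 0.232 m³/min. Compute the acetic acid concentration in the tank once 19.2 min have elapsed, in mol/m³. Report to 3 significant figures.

1.78 mol/m³

Total volume: dV/dt = Q_in − Q_out = -0.042000 m³/min, so V(t) = 5.31 − 0.042000 t and V(19.2) = 4.5036 m³.
Species balance (pure solvent in): dm/dt = −Q_out · m/V(t).
Separate: dm/m = −Q_out dt/V(t) ⇒ ln(m/m₀) = −(Q_out/(Q_in−Q_out)) ln(V/V₀).
m = m₀ (V₀/V)^(Q_out/(Q_in−Q_out)) = 19.9 × (5.31/4.5036)^(-5.5238) = 8.0114 mol.
C = m/V = 8.0114/4.5036 = 1.7789 mol/m³.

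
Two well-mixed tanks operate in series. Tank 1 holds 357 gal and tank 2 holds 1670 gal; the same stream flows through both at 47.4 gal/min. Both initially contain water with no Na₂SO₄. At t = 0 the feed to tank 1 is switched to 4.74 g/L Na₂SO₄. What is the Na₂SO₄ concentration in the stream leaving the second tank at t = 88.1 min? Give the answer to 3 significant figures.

4.25 g/L

Each tank obeys Vᵢ dCᵢ/dt = Q(Cᵢ₋₁ − Cᵢ), so τᵢ = Vᵢ/Q.
τ₁ = 357/47.4 = 7.5316 min; τ₂ = 1670/47.4 = 35.232 min.
Solving the cascade with C₁(0)=C₂(0)=0 gives C₂(t) = C_in[1 − (τ₁ e^(−t/τ₁) − τ₂ e^(−t/τ₂))/(τ₁ − τ₂)].
At t = 88.1: e^(−t/τ₁) = 8.3162e-06, e^(−t/τ₂) = 0.082039.
C₂ = 4.74·[1 − (7.5316·8.3162e-06 − 35.232·0.082039)/(-27.700)] = 4.74·0.89566 = 4.2454 g/L.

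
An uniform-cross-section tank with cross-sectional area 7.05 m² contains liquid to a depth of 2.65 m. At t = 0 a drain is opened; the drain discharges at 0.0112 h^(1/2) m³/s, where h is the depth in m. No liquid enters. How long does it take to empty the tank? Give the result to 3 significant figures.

Mass balance (ρ constant): A dh/dt = −0.0112 √h.
∫ h^(−1/2) dh = −(0.0112/A) ∫ dt, giving 2√h = 2√h₀ − (0.0112/A) t.
Set h = 0: 2√h₀ = (0.0112/A) t_empty ⇒ t_empty = 2A√h₀/0.0112.
t_empty = 2·7.05·√2.65/0.0112 = 14.100·1.6279/0.0112 = 2049.4 s.

2050 s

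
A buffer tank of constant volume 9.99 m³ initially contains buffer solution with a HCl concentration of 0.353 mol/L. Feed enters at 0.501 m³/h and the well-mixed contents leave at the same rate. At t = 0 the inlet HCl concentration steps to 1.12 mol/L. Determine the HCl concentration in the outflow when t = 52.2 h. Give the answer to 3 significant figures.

1.06 mol/L

Transient balance on the dissolved component: V dC/dt = Q(C_in − C).
Time constant τ = V/Q = 9.99/0.501 = 19.940 h.
Integrating: C(t) = C_in + (C₀ − C_in) e^(−t/τ).
C(52.2) = 1.12 + (0.353 − 1.12)·e^(−52.2/19.940) = 1.12 + (-0.76700)·0.072960 = 1.0640 mol/L.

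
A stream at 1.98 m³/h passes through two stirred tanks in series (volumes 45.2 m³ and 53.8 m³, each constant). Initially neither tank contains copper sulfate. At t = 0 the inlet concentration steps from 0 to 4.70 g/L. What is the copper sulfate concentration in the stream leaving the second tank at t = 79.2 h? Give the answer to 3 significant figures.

3.88 g/L

Species balance on tank i: dCᵢ/dt = (Cᵢ₋₁ − Cᵢ)/τᵢ with τᵢ = Vᵢ/Q.
τ₁ = 45.2/1.98 = 22.828 h; τ₂ = 53.8/1.98 = 27.172 h.
Tank 1: C₁ = C_in(1 − e^(−t/τ₁)). Tank 2 (τ₁ ≠ τ₂): C₂ = C_in[1 − (τ₁ e^(−t/τ₁) − τ₂ e^(−t/τ₂))/(τ₁ − τ₂)].
At t = 79.2: e^(−t/τ₁) = 0.031136, e^(−t/τ₂) = 0.054215.
C₂ = 4.70·[1 − (22.828·0.031136 − 27.172·0.054215)/(-4.3434)] = 4.70·0.82449 = 3.8751 g/L.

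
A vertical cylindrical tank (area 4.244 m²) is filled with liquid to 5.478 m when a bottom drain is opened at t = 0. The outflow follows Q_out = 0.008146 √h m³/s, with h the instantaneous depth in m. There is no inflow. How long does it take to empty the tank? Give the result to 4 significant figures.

A dh/dt = −Q_out = −0.008146 √h.
∫ h^(−1/2) dh = −(0.008146/A) ∫ dt, giving 2√h = 2√h₀ − (0.008146/A) t.
Set h = 0: 2√h₀ = (0.008146/A) t_empty ⇒ t_empty = 2A√h₀/0.008146.
t_empty = 2·4.244·√5.478/0.008146 = 8.48800·2.34051/0.008146 = 2438.78 s.

2439 s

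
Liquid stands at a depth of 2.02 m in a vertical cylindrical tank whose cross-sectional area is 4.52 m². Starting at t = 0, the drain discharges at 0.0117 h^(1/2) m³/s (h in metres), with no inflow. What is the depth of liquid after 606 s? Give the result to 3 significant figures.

0.406 m

With no inflow, A dh/dt = −0.0117 √h.
This is separable: 2 d(√h)/dt = −0.0117/A, so √h = √h₀ − (0.0117/(2A)) t.
√h = √2.02 − 0.0117·606/(2·4.52) = 1.4213 − 0.78431 = 0.63695.
h = 0.63695² = 0.40571 m.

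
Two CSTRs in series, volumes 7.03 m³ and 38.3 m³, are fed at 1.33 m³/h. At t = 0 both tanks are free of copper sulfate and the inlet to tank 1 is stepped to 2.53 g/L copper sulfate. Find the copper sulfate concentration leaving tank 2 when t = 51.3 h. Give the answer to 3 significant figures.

Each tank obeys Vᵢ dCᵢ/dt = Q(Cᵢ₋₁ − Cᵢ), so τᵢ = Vᵢ/Q.
τ₁ = 7.03/1.33 = 5.2857 h; τ₂ = 38.3/1.33 = 28.797 h.
Solving the cascade with C₁(0)=C₂(0)=0 gives C₂(t) = C_in[1 − (τ₁ e^(−t/τ₁) − τ₂ e^(−t/τ₂))/(τ₁ − τ₂)].
At t = 51.3: e^(−t/τ₁) = 6.0953e-05, e^(−t/τ₂) = 0.16840.
C₂ = 2.53·[1 − (5.2857·6.0953e-05 − 28.797·0.16840)/(-23.511)] = 2.53·0.79376 = 2.0082 g/L.

2.01 g/L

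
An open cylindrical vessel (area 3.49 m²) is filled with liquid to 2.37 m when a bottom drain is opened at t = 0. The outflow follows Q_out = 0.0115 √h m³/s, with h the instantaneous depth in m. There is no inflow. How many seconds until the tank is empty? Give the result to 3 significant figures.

With no inflow, A dh/dt = −0.0115 √h.
∫ h^(−1/2) dh = −(0.0115/A) ∫ dt, giving 2√h = 2√h₀ − (0.0115/A) t.
Set h = 0: 2√h₀ = (0.0115/A) t_empty ⇒ t_empty = 2A√h₀/0.0115.
t_empty = 2·3.49·√2.37/0.0115 = 6.9800·1.5395/0.0115 = 934.40 s.

934 s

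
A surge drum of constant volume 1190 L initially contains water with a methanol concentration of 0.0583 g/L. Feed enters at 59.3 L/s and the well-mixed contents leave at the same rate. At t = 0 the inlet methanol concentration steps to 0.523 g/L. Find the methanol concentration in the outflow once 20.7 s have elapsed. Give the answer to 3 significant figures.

0.357 g/L

Unsteady species balance (constant V, well mixed): V dC/dt = Q(C_in − C).
Time constant τ = V/Q = 1190/59.3 = 20.067 s.
C approaches C_in exponentially: C(t) = C_in + (C₀ − C_in) e^(−t/τ).
C(20.7) = 0.523 + (0.0583 − 0.523)·e^(−20.7/20.067) = 0.523 + (-0.46470)·0.35646 = 0.35735 g/L.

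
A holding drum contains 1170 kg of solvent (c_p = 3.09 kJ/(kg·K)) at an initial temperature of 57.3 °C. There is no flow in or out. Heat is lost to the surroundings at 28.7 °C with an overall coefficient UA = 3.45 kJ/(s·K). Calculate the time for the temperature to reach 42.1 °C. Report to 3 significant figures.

Lumped-capacitance energy balance: M c_p dT/dt = UA(T_amb − T).
τ = M c_p/UA = 1047.9 s; T_ss = T_amb = 28.700 °C.
T(t) = T_ss + (T₀ − T_ss)e^(−t/τ); set T = 42.1:
t = −τ ln[(T − T_ss)/(T₀ − T_ss)] = −1047.9 · ln(0.46853) = 794.48 s.

794 s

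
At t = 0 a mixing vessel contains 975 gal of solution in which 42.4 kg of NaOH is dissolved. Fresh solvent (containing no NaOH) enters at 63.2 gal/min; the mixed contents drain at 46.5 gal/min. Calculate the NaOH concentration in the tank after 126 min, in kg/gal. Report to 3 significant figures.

Let m(t) be the amount of NaOH. Volume: V(t) = V₀ + (Q_in − Q_out) t = 975 + 16.700 t; V(126) = 3079.2 gal.
No NaOH enters, so dm/dt = −Q_out · (m/V).
dm/m = −Q_out dt/(V₀ + 16.700 t); integrating gives ln(m/m₀) = −(Q_out/(Q_in−Q_out)) ln(V/V₀).
m = m₀ (V₀/V)^(Q_out/(Q_in−Q_out)) = 42.4 × (975/3079.2)^(2.7844) = 1.7248 kg.
C = m/V = 1.7248/3079.2 = 0.00056013 kg/gal.

0.000560 kg/gal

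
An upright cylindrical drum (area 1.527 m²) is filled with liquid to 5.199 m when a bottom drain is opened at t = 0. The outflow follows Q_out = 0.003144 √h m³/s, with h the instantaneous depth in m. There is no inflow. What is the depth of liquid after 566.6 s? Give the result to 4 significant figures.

2.879 m

With no inflow, A dh/dt = −0.003144 √h.
This is separable: 2 d(√h)/dt = −0.003144/A, so √h = √h₀ − (0.003144/(2A)) t.
√h = √5.199 − 0.003144·566.6/(2·1.527) = 2.28013 − 0.583297 = 1.69683.
h = 1.69683² = 2.87925 m.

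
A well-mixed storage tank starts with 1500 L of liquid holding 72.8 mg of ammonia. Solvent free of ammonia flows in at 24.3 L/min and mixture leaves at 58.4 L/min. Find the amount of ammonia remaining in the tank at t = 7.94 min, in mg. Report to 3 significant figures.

51.8 mg

Total volume: dV/dt = Q_in − Q_out = -34.100 L/min, so V(t) = 1500 − 34.100 t and V(7.94) = 1229.2 L.
No ammonia enters, so dm/dt = −Q_out · (m/V).
Separate: dm/m = −Q_out dt/V(t) ⇒ ln(m/m₀) = −(Q_out/(Q_in−Q_out)) ln(V/V₀).
m = m₀ (V₀/V)^(Q_out/(Q_in−Q_out)) = 72.8 × (1500/1229.2)^(-1.7126) = 51.769 mg.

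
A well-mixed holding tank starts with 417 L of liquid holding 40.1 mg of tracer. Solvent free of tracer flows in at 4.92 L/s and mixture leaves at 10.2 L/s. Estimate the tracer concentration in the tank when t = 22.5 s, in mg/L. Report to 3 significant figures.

Let m(t) be the amount of tracer. Volume: V(t) = V₀ + (Q_in − Q_out) t = 417 − 5.2800 t; V(22.5) = 298.20 L.
Solute balance: dm/dt = 0 − Q_out C = −Q_out m/V(t).
Separate: dm/m = −Q_out dt/V(t) ⇒ ln(m/m₀) = −(Q_out/(Q_in−Q_out)) ln(V/V₀).
m = m₀ (V₀/V)^(Q_out/(Q_in−Q_out)) = 40.1 × (417/298.20)^(-1.9318) = 20.981 mg.
C = m/V = 20.981/298.20 = 0.070357 mg/L.

0.0704 mg/L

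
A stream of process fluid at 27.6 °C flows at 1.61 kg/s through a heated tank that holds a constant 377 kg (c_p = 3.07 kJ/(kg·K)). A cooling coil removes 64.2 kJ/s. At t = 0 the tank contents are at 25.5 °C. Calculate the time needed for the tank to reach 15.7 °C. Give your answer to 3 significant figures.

539 s

Heat balance on the well-mixed liquid: M c_p dT/dt = ṁ c_p (T_in − T) − 64.2.
τ = M/ṁ = 234.16 s; T_ss = T_in − Q̇/(ṁ c_p) = 14.611 °C.
T(t) = T_ss + (T₀ − T_ss) e^(−t/τ). Set T = 15.7:
e^(−t/τ) = (15.7 − 14.611)/(25.5 − 14.611) = 0.099997
t = −234.16 · ln(0.099997) = 539.18 s.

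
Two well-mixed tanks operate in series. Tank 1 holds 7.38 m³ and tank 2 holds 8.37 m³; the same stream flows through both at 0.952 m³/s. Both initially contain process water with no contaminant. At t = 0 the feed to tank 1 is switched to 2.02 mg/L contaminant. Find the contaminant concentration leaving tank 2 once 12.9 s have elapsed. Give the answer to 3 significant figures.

0.934 mg/L

Each tank obeys Vᵢ dCᵢ/dt = Q(Cᵢ₋₁ − Cᵢ), so τᵢ = Vᵢ/Q.
τ₁ = 7.38/0.952 = 7.7521 s; τ₂ = 8.37/0.952 = 8.7920 s.
Solving the cascade with C₁(0)=C₂(0)=0 gives C₂(t) = C_in[1 − (τ₁ e^(−t/τ₁) − τ₂ e^(−t/τ₂))/(τ₁ − τ₂)].
At t = 12.9: e^(−t/τ₁) = 0.18937, e^(−t/τ₂) = 0.23056.
C₂ = 2.02·[1 − (7.7521·0.18937 − 8.7920·0.23056)/(-1.0399)] = 2.02·0.46236 = 0.93397 mg/L.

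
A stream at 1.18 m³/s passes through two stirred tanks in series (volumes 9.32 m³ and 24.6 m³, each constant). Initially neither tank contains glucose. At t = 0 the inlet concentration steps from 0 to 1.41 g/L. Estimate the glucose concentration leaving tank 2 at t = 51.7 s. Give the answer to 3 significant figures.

1.22 g/L

Time constants: τᵢ = Vᵢ/Q for each well-mixed tank.
τ₁ = 9.32/1.18 = 7.8983 s; τ₂ = 24.6/1.18 = 20.847 s.
Tank 1: C₁ = C_in(1 − e^(−t/τ₁)). Tank 2 (τ₁ ≠ τ₂): C₂ = C_in[1 − (τ₁ e^(−t/τ₁) − τ₂ e^(−t/τ₂))/(τ₁ − τ₂)].
At t = 51.7: e^(−t/τ₁) = 0.0014363, e^(−t/τ₂) = 0.083750.
C₂ = 1.41·[1 − (7.8983·0.0014363 − 20.847·0.083750)/(-12.949)] = 1.41·0.86604 = 1.2211 g/L.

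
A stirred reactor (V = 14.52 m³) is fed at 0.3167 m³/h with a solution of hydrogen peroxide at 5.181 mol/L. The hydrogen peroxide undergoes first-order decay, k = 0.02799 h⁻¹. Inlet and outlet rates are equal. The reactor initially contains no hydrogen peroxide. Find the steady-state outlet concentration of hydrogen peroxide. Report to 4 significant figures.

2.269 mol/L

Accumulation = in − out − consumed: V dC/dt = Q C_in − Q C − k V C.
Steady state (dC/dt = 0): C_ss = Q C_in/(Q + kV) = C_in/(1 + kV/Q).
C_ss = 0.3167·5.181/(0.3167 + 0.02799·14.52) = 1.64082/0.723115 = 2.26910 mol/L.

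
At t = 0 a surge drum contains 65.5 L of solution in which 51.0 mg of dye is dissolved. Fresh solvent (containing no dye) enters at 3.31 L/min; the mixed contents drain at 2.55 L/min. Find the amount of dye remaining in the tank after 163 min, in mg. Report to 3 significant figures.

1.45 mg

Let m(t) be the amount of dye. Volume: V(t) = V₀ + (Q_in − Q_out) t = 65.5 + 0.76000 t; V(163) = 189.38 L.
Species balance (pure solvent in): dm/dt = −Q_out · m/V(t).
dm/m = −Q_out dt/(V₀ + 0.76000 t); integrating gives ln(m/m₀) = −(Q_out/(Q_in−Q_out)) ln(V/V₀).
m = m₀ (V₀/V)^(Q_out/(Q_in−Q_out)) = 51.0 × (65.5/189.38)^(3.3553) = 1.4470 mg.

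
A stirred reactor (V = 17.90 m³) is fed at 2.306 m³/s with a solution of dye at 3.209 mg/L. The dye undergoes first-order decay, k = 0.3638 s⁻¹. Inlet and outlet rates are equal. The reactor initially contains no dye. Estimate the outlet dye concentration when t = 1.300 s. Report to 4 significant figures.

Accumulation = in − out − consumed: V dC/dt = Q C_in − Q C − k V C.
dC/dt = (Q/V) C_in − (Q/V + k) C; effective rate a = Q/V + k = 0.128827 + 0.3638 = 0.492627 s⁻¹.
C_ss = Q C_in/(Q + kV) = 0.839185 mg/L; C(t) = C_ss + (C₀ − C_ss) e^(−a t).
C(1.300) = 0.839185 + (-0.839185)·e^(−0.492627·1.300) = 0.839185 + (-0.839185)·0.527074 = 0.396873 mg/L.

0.3969 mg/L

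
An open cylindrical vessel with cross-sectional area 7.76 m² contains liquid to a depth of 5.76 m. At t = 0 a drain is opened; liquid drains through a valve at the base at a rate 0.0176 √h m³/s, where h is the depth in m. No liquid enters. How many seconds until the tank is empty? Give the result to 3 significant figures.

2120 s

With no inflow, A dh/dt = −0.0176 √h.
Separate and integrate: 2(√h − √h₀) = −(0.0176/A) t.
Tank is empty when √h = 0: t_empty = 2A√h₀/0.0176.
t_empty = 2·7.76·√5.76/0.0176 = 15.520·2.4000/0.0176 = 2116.4 s.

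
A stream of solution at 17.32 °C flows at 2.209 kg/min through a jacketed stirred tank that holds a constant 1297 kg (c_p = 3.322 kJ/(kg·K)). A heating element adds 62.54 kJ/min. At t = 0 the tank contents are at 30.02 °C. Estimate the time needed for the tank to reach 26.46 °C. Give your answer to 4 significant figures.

M c_p dT/dt = ṁ c_p (T_in − T) + Q̇.
τ = M/ṁ = 587.144 min; T_ss = T_in + Q̇/(ṁ c_p) = 25.8424 °C.
T(t) = T_ss + (T₀ − T_ss) e^(−t/τ). Set T = 26.46:
e^(−t/τ) = (26.46 − 25.8424)/(30.02 − 25.8424) = 0.147834
t = −587.144 · ln(0.147834) = 1122.42 min.

1122 min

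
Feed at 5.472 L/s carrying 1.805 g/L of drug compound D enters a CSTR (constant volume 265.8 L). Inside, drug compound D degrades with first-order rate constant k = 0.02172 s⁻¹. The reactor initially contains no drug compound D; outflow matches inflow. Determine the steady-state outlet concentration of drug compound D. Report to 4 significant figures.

V dC/dt = Q(C_in − C) − k V C.
At steady state: 0 = Q C_in − (Q + kV) C_ss, so C_ss = Q C_in/(Q + kV).
C_ss = 5.472·1.805/(5.472 + 0.02172·265.8) = 9.87696/11.2452 = 0.878329 g/L.

0.8783 g/L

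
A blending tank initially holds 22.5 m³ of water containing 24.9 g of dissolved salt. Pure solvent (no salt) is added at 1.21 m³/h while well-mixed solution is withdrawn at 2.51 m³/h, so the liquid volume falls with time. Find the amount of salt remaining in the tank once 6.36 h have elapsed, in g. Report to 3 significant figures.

Total volume: dV/dt = Q_in − Q_out = -1.3000 m³/h, so V(t) = 22.5 − 1.3000 t and V(6.36) = 14.232 m³.
No salt enters, so dm/dt = −Q_out · (m/V).
dm/m = −Q_out dt/(V₀ − 1.3000 t); integrating gives ln(m/m₀) = −(Q_out/(Q_in−Q_out)) ln(V/V₀).
m = m₀ (V₀/V)^(Q_out/(Q_in−Q_out)) = 24.9 × (22.5/14.232)^(-1.9308) = 10.283 g.

10.3 g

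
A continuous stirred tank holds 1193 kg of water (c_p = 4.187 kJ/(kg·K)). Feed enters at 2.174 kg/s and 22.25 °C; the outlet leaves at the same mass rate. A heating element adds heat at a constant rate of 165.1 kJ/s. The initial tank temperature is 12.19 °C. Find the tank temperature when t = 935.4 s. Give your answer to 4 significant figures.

35.26 °C

M c_p dT/dt = ṁ c_p (T_in − T) + Q̇.
τ = M/ṁ = 548.758 s; T_ss = T_in + Q̇/(ṁ c_p) = 22.25 + 165.1/(2.174·4.187) = 40.3878 °C.
This is linear first-order; T(t) = T_ss + (T₀ − T_ss) e^(−t/τ).
T(935.4) = 40.3878 + (-28.1978)·e^(−935.4/548.758) = 40.3878 + (-28.1978)·0.181849 = 35.2600 °C.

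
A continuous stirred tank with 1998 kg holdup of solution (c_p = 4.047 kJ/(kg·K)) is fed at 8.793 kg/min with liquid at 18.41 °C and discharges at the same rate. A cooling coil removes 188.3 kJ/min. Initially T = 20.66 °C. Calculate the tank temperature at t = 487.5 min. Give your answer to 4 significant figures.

M c_p dT/dt = ṁ c_p (T_in − T) − Q̇.
τ = M/ṁ = 227.226 min; T_ss = T_in − Q̇/(ṁ c_p) = 18.41 − 188.3/(8.793·4.047) = 13.1185 °C.
This is linear first-order; T(t) = T_ss + (T₀ − T_ss) e^(−t/τ).
T(487.5) = 13.1185 + (7.54152)·e^(−487.5/227.226) = 13.1185 + (7.54152)·0.117017 = 14.0010 °C.

14.00 °C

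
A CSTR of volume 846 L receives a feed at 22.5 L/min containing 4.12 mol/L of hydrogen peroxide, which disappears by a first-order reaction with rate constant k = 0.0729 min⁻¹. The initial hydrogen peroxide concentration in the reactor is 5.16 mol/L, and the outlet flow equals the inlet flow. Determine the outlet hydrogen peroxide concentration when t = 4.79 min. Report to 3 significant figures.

3.62 mol/L

Accumulation = in − out − consumed: V dC/dt = Q C_in − Q C − k V C.
This is linear with rate a = Q/V + k = 0.099496 min⁻¹.
C_ss = Q C_in/(Q + kV) = 1.1013 mol/L; C(t) = C_ss + (C₀ − C_ss) e^(−a t).
C(4.79) = 1.1013 + (4.0587)·e^(−0.099496·4.79) = 1.1013 + (4.0587)·0.62090 = 3.6213 mol/L.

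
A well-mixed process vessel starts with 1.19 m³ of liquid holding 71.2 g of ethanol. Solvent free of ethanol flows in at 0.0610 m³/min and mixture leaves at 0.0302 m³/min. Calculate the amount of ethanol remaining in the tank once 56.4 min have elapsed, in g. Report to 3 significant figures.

Let m(t) be the amount of ethanol. Volume: V(t) = V₀ + (Q_in − Q_out) t = 1.19 + 0.030800 t; V(56.4) = 2.9271 m³.
No ethanol enters, so dm/dt = −Q_out · (m/V).
Separate: dm/m = −Q_out dt/V(t) ⇒ ln(m/m₀) = −(Q_out/(Q_in−Q_out)) ln(V/V₀).
m = m₀ (V₀/V)^(Q_out/(Q_in−Q_out)) = 71.2 × (1.19/2.9271)^(0.98052) = 29.458 g.

29.5 g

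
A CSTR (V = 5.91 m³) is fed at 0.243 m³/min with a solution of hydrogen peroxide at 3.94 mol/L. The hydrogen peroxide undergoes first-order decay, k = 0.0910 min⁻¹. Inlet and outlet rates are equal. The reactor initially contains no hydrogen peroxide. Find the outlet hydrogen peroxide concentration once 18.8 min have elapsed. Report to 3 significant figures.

1.12 mol/L

Species balance: V dC/dt = Q C_in − Q C − k V C.
dC/dt = (Q/V) C_in − (Q/V + k) C; effective rate a = Q/V + k = 0.041117 + 0.0910 = 0.13212 min⁻¹.
C_ss = Q C_in/(Q + kV) = 1.2262 mol/L; C(t) = C_ss + (C₀ − C_ss) e^(−a t).
C(18.8) = 1.2262 + (-1.2262)·e^(−0.13212·18.8) = 1.2262 + (-1.2262)·0.083426 = 1.1239 mol/L.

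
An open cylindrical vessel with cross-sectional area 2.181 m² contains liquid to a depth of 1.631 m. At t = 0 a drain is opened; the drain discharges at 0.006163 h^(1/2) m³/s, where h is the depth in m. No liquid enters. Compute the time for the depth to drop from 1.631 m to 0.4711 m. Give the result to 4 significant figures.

With no inflow, A dh/dt = −0.006163 √h.
This is separable: 2 d(√h)/dt = −0.006163/A, so √h = √h₀ − (0.006163/(2A)) t.
t = 2A(√h₀ − √h)/0.006163 = 2·2.181·(√1.631 − √0.4711)/0.006163
  = 4.36200 × (1.27711 − 0.686367) / 0.006163 = 418.109 s.

418.1 s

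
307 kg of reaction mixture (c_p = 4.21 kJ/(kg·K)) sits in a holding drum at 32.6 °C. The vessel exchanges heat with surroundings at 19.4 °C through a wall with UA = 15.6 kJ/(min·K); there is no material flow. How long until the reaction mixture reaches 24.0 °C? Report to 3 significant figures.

Unsteady energy balance on the tank contents: M c_p dT/dt = −UA(T − T_amb).
τ = M c_p/UA = 82.851 min; T_ss = T_amb = 19.400 °C.
T(t) = T_ss + (T₀ − T_ss)e^(−t/τ); set T = 24.0:
t = −τ ln[(T − T_ss)/(T₀ − T_ss)] = −82.851 · ln(0.34848) = 87.338 min.

87.3 min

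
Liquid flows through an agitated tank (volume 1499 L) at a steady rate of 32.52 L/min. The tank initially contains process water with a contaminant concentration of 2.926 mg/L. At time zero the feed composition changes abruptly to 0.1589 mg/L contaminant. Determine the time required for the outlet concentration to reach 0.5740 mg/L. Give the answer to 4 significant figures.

87.44 min

Unsteady species balance (constant V, well mixed): V dC/dt = Q(C_in − C), so τ = V/Q = 46.0947 min.
C(t) = C_in + (C₀ − C_in) e^(−t/τ). Set C = 0.5740 and solve for t:
e^(−t/τ) = (C − C_in)/(C₀ − C_in) = (0.5740 − 0.1589)/(2.926 − 0.1589) = 0.150013
t = −τ ln(…) = 46.0947 × 1.89704 = 87.4433 min.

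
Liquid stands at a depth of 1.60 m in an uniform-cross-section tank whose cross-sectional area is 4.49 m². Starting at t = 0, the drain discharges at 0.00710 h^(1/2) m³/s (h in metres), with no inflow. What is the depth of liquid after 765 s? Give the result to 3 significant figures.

Volume balance on the tank: A dh/dt = −0.00710 √h.
Separate and integrate: 2(√h − √h₀) = −(0.00710/A) t.
√h = √1.60 − 0.00710·765/(2·4.49) = 1.2649 − 0.60484 = 0.66007.
h = 0.66007² = 0.43569 m.

0.436 m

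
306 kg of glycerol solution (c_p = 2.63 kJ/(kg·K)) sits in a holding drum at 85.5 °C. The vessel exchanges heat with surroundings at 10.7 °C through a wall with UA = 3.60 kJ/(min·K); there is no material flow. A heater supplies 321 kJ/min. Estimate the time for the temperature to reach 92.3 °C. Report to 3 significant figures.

Lumped-capacitance energy balance: M c_p dT/dt = UA(T_amb − T) + Q̇.
τ = M c_p/UA = 223.55 min; T_ss = T_amb + Q̇/UA = 10.7 + 321/3.60 = 99.867 °C.
T(t) = T_ss + (T₀ − T_ss)e^(−t/τ); set T = 92.3:
t = −τ ln[(T − T_ss)/(T₀ − T_ss)] = −223.55 · ln(0.52668) = 143.33 min.

143 min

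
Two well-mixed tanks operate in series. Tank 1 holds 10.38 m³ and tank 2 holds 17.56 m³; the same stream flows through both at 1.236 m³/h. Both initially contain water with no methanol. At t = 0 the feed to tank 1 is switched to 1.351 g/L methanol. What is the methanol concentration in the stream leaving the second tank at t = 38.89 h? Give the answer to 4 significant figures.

Species balance on tank i: dCᵢ/dt = (Cᵢ₋₁ − Cᵢ)/τᵢ with τᵢ = Vᵢ/Q.
τ₁ = 10.38/1.236 = 8.39806 h; τ₂ = 17.56/1.236 = 14.2071 h.
Tank 1: C₁ = C_in(1 − e^(−t/τ₁)). Tank 2 (τ₁ ≠ τ₂): C₂ = C_in[1 − (τ₁ e^(−t/τ₁) − τ₂ e^(−t/τ₂))/(τ₁ − τ₂)].
At t = 38.89: e^(−t/τ₁) = 0.00974664, e^(−t/τ₂) = 0.0647410.
C₂ = 1.351·[1 − (8.39806·0.00974664 − 14.2071·0.0647410)/(-5.80906)] = 1.351·0.855755 = 1.15612 g/L.

1.156 g/L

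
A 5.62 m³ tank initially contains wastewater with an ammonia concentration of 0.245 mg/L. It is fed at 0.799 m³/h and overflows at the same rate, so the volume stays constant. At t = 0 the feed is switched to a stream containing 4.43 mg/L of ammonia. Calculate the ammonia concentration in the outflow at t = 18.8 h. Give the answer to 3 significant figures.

4.14 mg/L

Accumulation = in − out for the solute gives V dC/dt = Q(C_in − C).
So dC/dt = (C_in − C)/τ with τ = V/Q = 5.62/0.799 = 7.0338 h.
Solution: C(t) = C_in + (C₀ − C_in) e^(−t/τ).
C(18.8) = 4.43 + (0.245 − 4.43)·e^(−18.8/7.0338) = 4.43 + (-4.1850)·0.069058 = 4.1410 mg/L.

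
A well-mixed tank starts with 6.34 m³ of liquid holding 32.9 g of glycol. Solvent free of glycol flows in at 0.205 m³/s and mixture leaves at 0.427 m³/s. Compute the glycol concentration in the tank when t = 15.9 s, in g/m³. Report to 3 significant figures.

2.45 g/m³

Total volume: dV/dt = Q_in − Q_out = -0.22200 m³/s, so V(t) = 6.34 − 0.22200 t and V(15.9) = 2.8102 m³.
Solute balance: dm/dt = 0 − Q_out C = −Q_out m/V(t).
Separate: dm/m = −Q_out dt/V(t) ⇒ ln(m/m₀) = −(Q_out/(Q_in−Q_out)) ln(V/V₀).
m = m₀ (V₀/V)^(Q_out/(Q_in−Q_out)) = 32.9 × (6.34/2.8102)^(-1.9234) = 6.8794 g.
C = m/V = 6.8794/2.8102 = 2.4480 g/m³.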